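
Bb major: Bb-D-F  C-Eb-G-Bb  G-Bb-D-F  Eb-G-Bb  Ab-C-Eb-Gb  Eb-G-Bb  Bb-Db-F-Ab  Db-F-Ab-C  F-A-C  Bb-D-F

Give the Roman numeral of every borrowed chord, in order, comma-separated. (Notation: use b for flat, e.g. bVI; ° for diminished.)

In Bb major the diatonic chords are Bb, Cm, Dm, Eb, F, Gm, Adim. Bb–D–F = Bb, C–Eb–G–Bb = Cm7, G–Bb–D–F = Gm7, Eb–G–Bb = Eb and F–A–C = F are all diatonic. Ab–C–Eb–Gb is not: scale degree 7 in Bb major carries Adim (vii°). In Bb minor the chord on that degree is Ab7, so here it functions as bVII7, borrowed from the parallel minor. But Bb–Db–F–Ab is foreign: the diatonic I on degree 1 is Bb, whereas Bbm7 comes from Bb minor. It is labeled i7. Db–F–Ab–C doesn't fit — on degree 3 Bb major would have Dm (iii). Dbmaj7 is the degree-3 chord of Bb minor, so it is the borrowed bIIImaj7.

bVII7, i7, bIIImaj7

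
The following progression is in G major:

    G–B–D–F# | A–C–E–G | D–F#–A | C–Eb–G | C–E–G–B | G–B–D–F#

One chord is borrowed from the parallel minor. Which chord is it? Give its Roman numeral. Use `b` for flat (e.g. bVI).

iv

In G major the diatonic chords are G, Am, Bm, C, D, Em, F#dim. G–B–D–F# = Gmaj7, A–C–E–G = Am7, D–F#–A = D and C–E–G–B = Cmaj7 are all diatonic. C–Eb–G doesn't fit — on degree 4 G major would have C (IV). Cm is the degree-4 chord of G minor, so it is the borrowed iv.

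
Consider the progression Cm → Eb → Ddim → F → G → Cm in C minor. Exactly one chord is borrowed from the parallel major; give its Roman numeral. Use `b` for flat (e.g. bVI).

In C minor (with V from harmonic minor) the diatonic chords are Cm, Ddim, Eb, Fm, G, Ab, Bb. Of the given chords, Cm, Eb, Ddim and G are diatonic. But F (F–A–C) is foreign: the diatonic iv on degree 4 is Fm, whereas F comes from C major. It is labeled IV.

IV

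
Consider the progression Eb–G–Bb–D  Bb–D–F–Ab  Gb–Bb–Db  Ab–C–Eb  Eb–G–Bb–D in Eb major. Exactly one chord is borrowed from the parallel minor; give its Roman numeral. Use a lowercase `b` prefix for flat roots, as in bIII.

The diatonic triads in Eb major are Eb, Fm, Gm, Ab, Bb, Cm, Ddim. Eb–G–Bb–D = Ebmaj7, Bb–D–F–Ab = Bb7 and Ab–C–Eb = Ab all belong to that set. Gb–Bb–Db is not: scale degree 3 in Eb major carries Gm (iii). In Eb minor the chord on that degree is Gb, so here it functions as bIII, borrowed from the parallel minor.

bIII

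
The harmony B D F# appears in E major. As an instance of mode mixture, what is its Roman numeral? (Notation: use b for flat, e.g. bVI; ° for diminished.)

B is scale degree 5 in E major. The diatonic chord on degree 5 would be B (V), but B–D–F# is the minor chord from E minor. As a borrowed chord it is labeled v.

v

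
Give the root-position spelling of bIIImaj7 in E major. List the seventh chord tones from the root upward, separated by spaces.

G B D F#

Scale degree 3 in E major is G#. bIIImaj7 uses the lowered form, G, taken from E minor. Stacking thirds in E minor on G gives G–B–D–F#.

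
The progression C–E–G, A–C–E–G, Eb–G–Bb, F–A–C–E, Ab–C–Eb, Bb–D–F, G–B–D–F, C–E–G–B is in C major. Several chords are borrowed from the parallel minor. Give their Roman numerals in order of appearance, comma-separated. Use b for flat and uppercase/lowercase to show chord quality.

bIII, bVI, bVII

In C major the diatonic chords are C, Dm, Em, F, G, Am, Bdim. C–E–G = C, A–C–E–G = Am7, F–A–C–E = Fmaj7, G–B–D–F = G7 and C–E–G–B = Cmaj7 all belong to that set. Eb–G–Bb is not: scale degree 3 in C major carries Em (iii). In C minor the chord on that degree is Eb, so here it functions as bIII, borrowed from the parallel minor. Ab–C–Eb is not: scale degree 6 in C major carries Am (vi). In C minor the chord on that degree is Ab, so here it functions as bVI, borrowed from the parallel minor. Bb–D–F doesn't fit — on degree 7 C major would have Bdim (vii°). Bb is the degree-7 chord of C minor, so it is the borrowed bVII.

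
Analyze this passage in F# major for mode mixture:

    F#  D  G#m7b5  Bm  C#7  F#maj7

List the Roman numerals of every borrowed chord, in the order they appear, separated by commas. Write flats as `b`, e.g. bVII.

bVI, iiø7, iv

The diatonic triads in F# major are F#, G#m, A#m, B, C#, D#m, E#dim. F#, C#7 and F#maj7 all belong to that set. D (D–F#–A) doesn't fit — on degree 6 F# major would have D#m (vi). D is the degree-6 chord of F# minor, so it is the borrowed bVI. G#m7b5 (G#–B–D–F#) doesn't fit — on degree 2 F# major would have G#m (ii). G#m7b5 is the degree-2 chord of F# minor, so it is the borrowed iiø7. Bm (B–D–F#) doesn't fit — on degree 4 F# major would have B (IV). Bm is the degree-4 chord of F# minor, so it is the borrowed iv.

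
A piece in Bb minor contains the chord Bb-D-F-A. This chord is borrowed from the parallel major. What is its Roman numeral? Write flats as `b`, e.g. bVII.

Imaj7

The root Bb is the diatonic 1st degree of Bb minor; the borrowing shows in the chord quality. Diatonically Bb minor has Bbm (i) on that degree; Bb–D–F–A is instead the major-seventh chord native to Bb major, so it takes the label Imaj7.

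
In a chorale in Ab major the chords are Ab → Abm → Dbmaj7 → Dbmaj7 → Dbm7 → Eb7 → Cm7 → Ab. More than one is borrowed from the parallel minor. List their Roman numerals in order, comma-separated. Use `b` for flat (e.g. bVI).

Ab major has the diatonic set Ab, Bbm, Cm, Db, Eb, Fm, Gdim. Ab, Dbmaj7, Eb7 and Cm7 all belong to that set. Abm (Ab–Cb–Eb) doesn't fit — on degree 1 Ab major would have Ab (I). Abm is the degree-1 chord of Ab minor, so it is the borrowed i. Dbm7 (Db–Fb–Ab–Cb) is not: scale degree 4 in Ab major carries Db (IV). In Ab minor the chord on that degree is Dbm7, so here it functions as iv7, borrowed from the parallel minor.

i, iv7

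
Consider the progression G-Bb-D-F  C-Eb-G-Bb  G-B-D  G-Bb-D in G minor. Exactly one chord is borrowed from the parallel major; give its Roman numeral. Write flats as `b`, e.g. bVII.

In G minor (with V from harmonic minor) the diatonic chords are Gm, Adim, Bb, Cm, D, Eb, F. G–Bb–D–F = Gm7, C–Eb–G–Bb = Cm7 and G–Bb–D = Gm all belong to that set. G–B–D is not: scale degree 1 in G minor carries Gm (i). In G major the chord on that degree is G, so here it functions as I, borrowed from the parallel major.

I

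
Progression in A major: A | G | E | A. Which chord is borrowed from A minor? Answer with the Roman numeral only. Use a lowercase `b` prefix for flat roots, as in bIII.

bVII

A major has the diatonic set A, Bm, C#m, D, E, F#m, G#dim. A and E both belong to that set. G (G–B–D) doesn't fit — on degree 7 A major would have G#dim (vii°). G is the degree-7 chord of A minor, so it is the borrowed bVII.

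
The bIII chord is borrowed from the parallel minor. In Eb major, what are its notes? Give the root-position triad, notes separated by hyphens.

The root of bIII is the lowered 3rd degree: G becomes Gb. Building the major chord from the parallel minor on Gb: Gb–Bb–Db.

Gb-Bb-Db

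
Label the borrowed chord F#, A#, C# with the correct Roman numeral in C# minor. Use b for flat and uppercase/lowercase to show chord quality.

IV

The root F# is the diatonic 4th degree of C# minor; the borrowing shows in the chord quality. F#–A#–C# is a major chord — the form found in C# major, not the diatonic iv (F#m). Borrowed into C# minor it is written IV.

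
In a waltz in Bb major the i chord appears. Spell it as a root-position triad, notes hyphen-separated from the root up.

Bb-Db-F

The root, Bb, is scale degree 1 — the same note in Bb major and Bb minor; only the chord quality changes. In Bb minor the chord on Bb is Bb–Db–F.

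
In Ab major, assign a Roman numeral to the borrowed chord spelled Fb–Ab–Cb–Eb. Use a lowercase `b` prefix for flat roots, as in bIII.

bVImaj7

In Ab major scale degree 6 is F; Fb is its lowered form, from Ab minor. The diatonic chord on degree 6 would be Fm (vi), but Fb–Ab–Cb–Eb is the major-seventh chord from Ab minor. As a borrowed chord it is labeled bVImaj7.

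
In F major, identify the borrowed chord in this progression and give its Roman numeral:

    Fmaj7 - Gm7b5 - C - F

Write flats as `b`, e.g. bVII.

iiø7

The diatonic triads in F major are F, Gm, Am, Bb, C, Dm, Edim. Fmaj7, C and F are all diatonic. But Gm7b5 (G–Bb–Db–F) is foreign: the diatonic ii on degree 2 is Gm, whereas Gm7b5 comes from F minor. It is labeled iiø7.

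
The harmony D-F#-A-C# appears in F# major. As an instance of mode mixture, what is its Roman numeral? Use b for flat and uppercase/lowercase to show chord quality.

bVImaj7

In F# major scale degree 6 is D#; D is its lowered form, from F# minor. The diatonic chord on degree 6 would be D#m (vi), but D–F#–A–C# is the major-seventh chord from F# minor. As a borrowed chord it is labeled bVImaj7.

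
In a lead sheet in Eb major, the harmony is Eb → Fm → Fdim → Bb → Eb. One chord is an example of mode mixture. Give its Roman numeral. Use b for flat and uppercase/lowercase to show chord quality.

ii°

Eb major has the diatonic set Eb, Fm, Gm, Ab, Bb, Cm, Ddim. Eb, Fm and Bb all belong to that set. Fdim (F–Ab–Cb) is not: scale degree 2 in Eb major carries Fm (ii). In Eb minor the chord on that degree is Fdim, so here it functions as ii°, borrowed from the parallel minor.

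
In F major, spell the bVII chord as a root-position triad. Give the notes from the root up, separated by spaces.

Eb G Bb

bVII is built on the lowered scale degree 7. In F major degree 7 is E; lowered it becomes Eb. Stacking thirds in F minor on Eb gives Eb–G–Bb.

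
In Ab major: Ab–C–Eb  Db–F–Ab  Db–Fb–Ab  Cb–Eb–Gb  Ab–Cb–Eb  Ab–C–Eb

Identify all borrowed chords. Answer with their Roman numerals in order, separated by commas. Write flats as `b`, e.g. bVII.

iv, bIII, i

In Ab major the diatonic chords are Ab, Bbm, Cm, Db, Eb, Fm, Gdim. Of the given chords, Ab–C–Eb = Ab and Db–F–Ab = Db are diatonic. Db–Fb–Ab is not: scale degree 4 in Ab major carries Db (IV). In Ab minor the chord on that degree is Dbm, so here it functions as iv, borrowed from the parallel minor. Cb–Eb–Gb is not: scale degree 3 in Ab major carries Cm (iii). In Ab minor the chord on that degree is Cb, so here it functions as bIII, borrowed from the parallel minor. Ab–Cb–Eb is not: scale degree 1 in Ab major carries Ab (I). In Ab minor the chord on that degree is Abm, so here it functions as i, borrowed from the parallel minor.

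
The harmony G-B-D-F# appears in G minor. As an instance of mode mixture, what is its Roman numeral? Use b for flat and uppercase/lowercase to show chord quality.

G is scale degree 1 in G minor. The diatonic chord on degree 1 would be Gm (i), but G–B–D–F# is the major-seventh chord from G major. As a borrowed chord it is labeled Imaj7.

Imaj7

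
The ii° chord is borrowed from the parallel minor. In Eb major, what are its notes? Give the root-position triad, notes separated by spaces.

The root, F, is scale degree 2 — the same note in Eb major and Eb minor; only the chord quality changes. Stacking thirds in Eb minor on F gives F–Ab–Cb.

F Ab Cb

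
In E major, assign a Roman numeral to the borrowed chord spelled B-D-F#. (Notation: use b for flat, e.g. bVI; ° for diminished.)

B is scale degree 5 in E major. Diatonically E major has B (V) on that degree; B–D–F# is instead the minor chord native to E minor, so it takes the label v.

v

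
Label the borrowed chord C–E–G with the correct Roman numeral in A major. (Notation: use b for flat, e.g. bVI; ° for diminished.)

bIII

C is the lowered form of scale degree 3 in A major (the diatonic degree 3 is C#). The diatonic chord on degree 3 would be C#m (iii), but C–E–G is the major chord from A minor. As a borrowed chord it is labeled bIII.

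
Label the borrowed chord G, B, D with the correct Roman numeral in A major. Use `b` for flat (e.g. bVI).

bVII

The root G is the lowered 7th scale degree — diatonically A major has G# there. G–B–D is a major chord — the form found in A minor, not the diatonic vii° (G#dim). Borrowed into A major it is written bVII.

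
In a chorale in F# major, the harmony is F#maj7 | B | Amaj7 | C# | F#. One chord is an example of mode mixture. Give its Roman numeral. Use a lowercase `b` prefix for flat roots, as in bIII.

bIIImaj7

F# major has the diatonic set F#, G#m, A#m, B, C#, D#m, E#dim. F#maj7, B, C# and F# are all diatonic. But Amaj7 (A–C#–E–G#) is foreign: the diatonic iii on degree 3 is A#m, whereas Amaj7 comes from F# minor. It is labeled bIIImaj7.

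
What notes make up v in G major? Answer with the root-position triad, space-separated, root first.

D F A

The root, D, is scale degree 5 — the same note in G major and G minor; only the chord quality changes. Stacking thirds in G minor on D gives D–F–A.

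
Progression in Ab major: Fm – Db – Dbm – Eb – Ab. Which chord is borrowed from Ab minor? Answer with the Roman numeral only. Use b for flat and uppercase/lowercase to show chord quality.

In Ab major the diatonic chords are Ab, Bbm, Cm, Db, Eb, Fm, Gdim. Fm, Db, Eb and Ab all belong to that set. Dbm (Db–Fb–Ab) is not: scale degree 4 in Ab major carries Db (IV). In Ab minor the chord on that degree is Dbm, so here it functions as iv, borrowed from the parallel minor.

iv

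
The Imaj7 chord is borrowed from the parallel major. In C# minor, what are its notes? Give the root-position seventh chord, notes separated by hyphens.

C#-E#-G#-B#

The root, C#, is scale degree 1 — the same note in C# minor and C# major; only the chord quality changes. In C# major the chord on C# is C#–E#–G#–B#.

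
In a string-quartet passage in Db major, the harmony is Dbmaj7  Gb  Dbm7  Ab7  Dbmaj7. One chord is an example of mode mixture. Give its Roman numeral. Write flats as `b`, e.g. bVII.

In Db major the diatonic chords are Db, Ebm, Fm, Gb, Ab, Bbm, Cdim. Dbmaj7, Gb and Ab7 all belong to that set. But Dbm7 (Db–Fb–Ab–Cb) is foreign: the diatonic I on degree 1 is Db, whereas Dbm7 comes from Db minor. It is labeled i7.

i7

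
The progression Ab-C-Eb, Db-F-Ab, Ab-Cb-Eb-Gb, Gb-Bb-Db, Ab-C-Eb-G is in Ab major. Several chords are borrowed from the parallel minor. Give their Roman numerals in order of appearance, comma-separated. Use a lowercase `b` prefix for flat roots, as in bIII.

i7, bVII

Ab major has the diatonic set Ab, Bbm, Cm, Db, Eb, Fm, Gdim. Of the given chords, Ab–C–Eb = Ab, Db–F–Ab = Db and Ab–C–Eb–G = Abmaj7 are diatonic. Ab–Cb–Eb–Gb is not: scale degree 1 in Ab major carries Ab (I). In Ab minor the chord on that degree is Abm7, so here it functions as i7, borrowed from the parallel minor. Gb–Bb–Db is not: scale degree 7 in Ab major carries Gdim (vii°). In Ab minor the chord on that degree is Gb, so here it functions as bVII, borrowed from the parallel minor.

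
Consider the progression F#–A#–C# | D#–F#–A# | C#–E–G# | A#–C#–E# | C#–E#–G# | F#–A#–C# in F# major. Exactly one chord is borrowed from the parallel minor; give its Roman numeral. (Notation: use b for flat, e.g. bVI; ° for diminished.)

The diatonic triads in F# major are F#, G#m, A#m, B, C#, D#m, E#dim. F#–A#–C# = F#, D#–F#–A# = D#m, A#–C#–E# = A#m and C#–E#–G# = C# all belong to that set. But C#–E–G# is foreign: the diatonic V on degree 5 is C#, whereas C#m comes from F# minor. It is labeled v.

v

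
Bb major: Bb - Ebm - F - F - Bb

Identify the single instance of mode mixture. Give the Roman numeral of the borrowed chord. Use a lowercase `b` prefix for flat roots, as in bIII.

In Bb major the diatonic chords are Bb, Cm, Dm, Eb, F, Gm, Adim. Of the given chords, Bb and F are diatonic. Ebm (Eb–Gb–Bb) doesn't fit — on degree 4 Bb major would have Eb (IV). Ebm is the degree-4 chord of Bb minor, so it is the borrowed iv.

iv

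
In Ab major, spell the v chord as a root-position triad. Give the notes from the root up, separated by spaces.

v is built on scale degree 5, which is Eb in both Ab major and its parallel. Stacking thirds in Ab minor on Eb gives Eb–Gb–Bb.

Eb Gb Bb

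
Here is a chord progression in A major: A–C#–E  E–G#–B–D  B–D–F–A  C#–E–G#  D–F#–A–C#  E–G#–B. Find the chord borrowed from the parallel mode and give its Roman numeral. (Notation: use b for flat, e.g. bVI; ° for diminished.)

iiø7

The diatonic triads in A major are A, Bm, C#m, D, E, F#m, G#dim. A–C#–E = A, E–G#–B–D = E7, C#–E–G# = C#m, D–F#–A–C# = Dmaj7 and E–G#–B = E all belong to that set. B–D–F–A is not: scale degree 2 in A major carries Bm (ii). In A minor the chord on that degree is Bm7b5, so here it functions as iiø7, borrowed from the parallel minor.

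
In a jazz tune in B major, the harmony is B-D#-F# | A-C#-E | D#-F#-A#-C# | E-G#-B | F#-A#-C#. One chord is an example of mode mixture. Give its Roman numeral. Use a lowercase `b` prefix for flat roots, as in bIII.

bVII

In B major the diatonic chords are B, C#m, D#m, E, F#, G#m, A#dim. B–D#–F# = B, D#–F#–A#–C# = D#m7, E–G#–B = E and F#–A#–C# = F# are all diatonic. A–C#–E is not: scale degree 7 in B major carries A#dim (vii°). In B minor the chord on that degree is A, so here it functions as bVII, borrowed from the parallel minor.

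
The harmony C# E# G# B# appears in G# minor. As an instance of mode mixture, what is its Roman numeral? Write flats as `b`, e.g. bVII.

The root C# is the diatonic 4th degree of G# minor; the borrowing shows in the chord quality. Diatonically G# minor has C#m (iv) on that degree; C#–E#–G#–B# is instead the major-seventh chord native to G# major, so it takes the label IVmaj7.

IVmaj7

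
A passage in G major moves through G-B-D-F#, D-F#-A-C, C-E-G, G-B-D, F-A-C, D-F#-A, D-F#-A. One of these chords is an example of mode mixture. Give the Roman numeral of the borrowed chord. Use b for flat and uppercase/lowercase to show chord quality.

bVII

G major has the diatonic set G, Am, Bm, C, D, Em, F#dim. G–B–D–F# = Gmaj7, D–F#–A–C = D7, C–E–G = C, G–B–D = G and D–F#–A = D are all diatonic. But F–A–C is foreign: the diatonic vii° on degree 7 is F#dim, whereas F comes from G minor. It is labeled bVII.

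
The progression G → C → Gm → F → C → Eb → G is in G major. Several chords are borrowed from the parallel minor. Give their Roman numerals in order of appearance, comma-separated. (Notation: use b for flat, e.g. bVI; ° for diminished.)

i, bVII, bVI

G major has the diatonic set G, Am, Bm, C, D, Em, F#dim. Of the given chords, G and C are diatonic. Gm (G–Bb–D) doesn't fit — on degree 1 G major would have G (I). Gm is the degree-1 chord of G minor, so it is the borrowed i. But F (F–A–C) is foreign: the diatonic vii° on degree 7 is F#dim, whereas F comes from G minor. It is labeled bVII. But Eb (Eb–G–Bb) is foreign: the diatonic vi on degree 6 is Em, whereas Eb comes from G minor. It is labeled bVI.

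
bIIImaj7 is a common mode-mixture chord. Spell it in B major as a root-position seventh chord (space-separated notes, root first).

The root of bIIImaj7 is the lowered 3rd degree: D# becomes D. In B minor the chord on D is D–F#–A–C#.

D F# A C#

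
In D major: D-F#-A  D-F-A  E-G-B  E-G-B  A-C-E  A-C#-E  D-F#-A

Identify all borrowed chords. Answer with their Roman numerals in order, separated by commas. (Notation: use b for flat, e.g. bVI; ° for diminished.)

i, v

The diatonic triads in D major are D, Em, F#m, G, A, Bm, C#dim. Of the given chords, D–F#–A = D, E–G–B = Em and A–C#–E = A are diatonic. D–F–A is not: scale degree 1 in D major carries D (I). In D minor the chord on that degree is Dm, so here it functions as i, borrowed from the parallel minor. A–C–E doesn't fit — on degree 5 D major would have A (V). Am is the degree-5 chord of D minor, so it is the borrowed v.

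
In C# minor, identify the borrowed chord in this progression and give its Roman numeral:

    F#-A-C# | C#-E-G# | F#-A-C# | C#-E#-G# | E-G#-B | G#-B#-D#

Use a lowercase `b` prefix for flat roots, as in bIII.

C# minor has the diatonic set C#m, D#dim, E, F#m, G#, A, B (with V from harmonic minor). F#–A–C# = F#m, C#–E–G# = C#m, E–G#–B = E and G#–B#–D# = G# are all diatonic. C#–E#–G# is not: scale degree 1 in C# minor carries C#m (i). In C# major the chord on that degree is C#, so here it functions as I, borrowed from the parallel major.

I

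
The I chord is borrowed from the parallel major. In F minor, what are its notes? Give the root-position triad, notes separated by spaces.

I is built on scale degree 1, which is F in both F minor and its parallel. Building the major chord from the parallel major on F: F–A–C.

F A C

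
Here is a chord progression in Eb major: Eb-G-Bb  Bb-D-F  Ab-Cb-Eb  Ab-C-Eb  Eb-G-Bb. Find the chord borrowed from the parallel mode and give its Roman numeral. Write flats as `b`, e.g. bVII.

Eb major has the diatonic set Eb, Fm, Gm, Ab, Bb, Cm, Ddim. Of the given chords, Eb–G–Bb = Eb, Bb–D–F = Bb and Ab–C–Eb = Ab are diatonic. But Ab–Cb–Eb is foreign: the diatonic IV on degree 4 is Ab, whereas Abm comes from Eb minor. It is labeled iv.

iv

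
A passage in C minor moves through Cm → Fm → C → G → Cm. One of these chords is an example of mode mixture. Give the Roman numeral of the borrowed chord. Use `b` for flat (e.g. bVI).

In C minor (with V from harmonic minor) the diatonic chords are Cm, Ddim, Eb, Fm, G, Ab, Bb. Of the given chords, Cm, Fm and G are diatonic. But C (C–E–G) is foreign: the diatonic i on degree 1 is Cm, whereas C comes from C major. It is labeled I.

I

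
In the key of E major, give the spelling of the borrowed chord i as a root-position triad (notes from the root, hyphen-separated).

i is built on scale degree 1, which is E in both E major and its parallel. Building the minor chord from the parallel minor on E: E–G–B.

E-G-B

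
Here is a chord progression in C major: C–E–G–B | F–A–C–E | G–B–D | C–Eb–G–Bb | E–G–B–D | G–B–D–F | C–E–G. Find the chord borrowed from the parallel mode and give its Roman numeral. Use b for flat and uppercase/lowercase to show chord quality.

i7

C major has the diatonic set C, Dm, Em, F, G, Am, Bdim. Of the given chords, C–E–G–B = Cmaj7, F–A–C–E = Fmaj7, G–B–D = G, E–G–B–D = Em7, G–B–D–F = G7 and C–E–G = C are diatonic. C–Eb–G–Bb doesn't fit — on degree 1 C major would have C (I). Cm7 is the degree-1 chord of C minor, so it is the borrowed i7.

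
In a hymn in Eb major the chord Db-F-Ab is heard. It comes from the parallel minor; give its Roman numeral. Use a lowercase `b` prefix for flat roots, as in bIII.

In Eb major scale degree 7 is D; Db is its lowered form, from Eb minor. Diatonically Eb major has Ddim (vii°) on that degree; Db–F–Ab is instead the major chord native to Eb minor, so it takes the label bVII.

bVII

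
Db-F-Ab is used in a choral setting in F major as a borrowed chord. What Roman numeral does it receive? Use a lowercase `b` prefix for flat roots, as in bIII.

bVI

Db is the lowered form of scale degree 6 in F major (the diatonic degree 6 is D). Db–F–Ab is a major chord — the form found in F minor, not the diatonic vi (Dm). Borrowed into F major it is written bVI.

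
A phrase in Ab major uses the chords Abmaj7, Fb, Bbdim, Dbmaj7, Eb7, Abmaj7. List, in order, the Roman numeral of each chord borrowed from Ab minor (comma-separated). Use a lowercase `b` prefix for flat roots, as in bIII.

In Ab major the diatonic chords are Ab, Bbm, Cm, Db, Eb, Fm, Gdim. Abmaj7, Dbmaj7 and Eb7 are all diatonic. Fb (Fb–Ab–Cb) is not: scale degree 6 in Ab major carries Fm (vi). In Ab minor the chord on that degree is Fb, so here it functions as bVI, borrowed from the parallel minor. Bbdim (Bb–Db–Fb) doesn't fit — on degree 2 Ab major would have Bbm (ii). Bbdim is the degree-2 chord of Ab minor, so it is the borrowed ii°.

bVI, ii°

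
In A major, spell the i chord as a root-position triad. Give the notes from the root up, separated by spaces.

The root, A, is scale degree 1 — the same note in A major and A minor; only the chord quality changes. Building the minor chord from the parallel minor on A: A–C–E.

A C E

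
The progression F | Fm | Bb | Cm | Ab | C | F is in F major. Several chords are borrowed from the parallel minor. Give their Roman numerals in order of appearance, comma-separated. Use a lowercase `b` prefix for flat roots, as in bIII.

The diatonic triads in F major are F, Gm, Am, Bb, C, Dm, Edim. F, Bb and C are all diatonic. But Fm (F–Ab–C) is foreign: the diatonic I on degree 1 is F, whereas Fm comes from F minor. It is labeled i. But Cm (C–Eb–G) is foreign: the diatonic V on degree 5 is C, whereas Cm comes from F minor. It is labeled v. Ab (Ab–C–Eb) doesn't fit — on degree 3 F major would have Am (iii). Ab is the degree-3 chord of F minor, so it is the borrowed bIII.

i, v, bIII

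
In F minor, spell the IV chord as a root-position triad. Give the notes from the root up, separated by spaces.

The root, Bb, is scale degree 4 — the same note in F minor and F major; only the chord quality changes. Stacking thirds in F major on Bb gives Bb–D–F.

Bb D F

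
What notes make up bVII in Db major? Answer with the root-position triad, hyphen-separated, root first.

bVII is built on the lowered scale degree 7. In Db major degree 7 is C; lowered it becomes Cb. Stacking thirds in Db minor on Cb gives Cb–Eb–Gb.

Cb-Eb-Gb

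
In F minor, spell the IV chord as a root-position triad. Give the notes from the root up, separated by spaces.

Bb D F

The root, Bb, is scale degree 4 — the same note in F minor and F major; only the chord quality changes. Stacking thirds in F major on Bb gives Bb–D–F.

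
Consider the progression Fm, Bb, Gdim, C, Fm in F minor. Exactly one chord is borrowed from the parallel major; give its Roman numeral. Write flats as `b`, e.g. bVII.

IV

In F minor (with V from harmonic minor) the diatonic chords are Fm, Gdim, Ab, Bbm, C, Db, Eb. Of the given chords, Fm, Gdim and C are diatonic. But Bb (Bb–D–F) is foreign: the diatonic iv on degree 4 is Bbm, whereas Bb comes from F major. It is labeled IV.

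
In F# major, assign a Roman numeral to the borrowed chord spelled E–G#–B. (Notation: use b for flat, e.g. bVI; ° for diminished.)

bVII

The root E is the lowered 7th scale degree — diatonically F# major has E# there. Diatonically F# major has E#dim (vii°) on that degree; E–G#–B is instead the major chord native to F# minor, so it takes the label bVII.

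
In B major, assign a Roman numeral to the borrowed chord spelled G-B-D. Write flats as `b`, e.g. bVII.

G is the lowered form of scale degree 6 in B major (the diatonic degree 6 is G#). Diatonically B major has G#m (vi) on that degree; G–B–D is instead the major chord native to B minor, so it takes the label bVI.

bVI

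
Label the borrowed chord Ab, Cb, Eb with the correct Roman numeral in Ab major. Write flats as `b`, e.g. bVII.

i

The root Ab is the diatonic 1st degree of Ab major; the borrowing shows in the chord quality. Ab–Cb–Eb is a minor chord — the form found in Ab minor, not the diatonic I (Ab). Borrowed into Ab major it is written i.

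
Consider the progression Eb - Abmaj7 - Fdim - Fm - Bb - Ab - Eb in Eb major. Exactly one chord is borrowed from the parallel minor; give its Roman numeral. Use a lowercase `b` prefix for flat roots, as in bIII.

ii°

The diatonic triads in Eb major are Eb, Fm, Gm, Ab, Bb, Cm, Ddim. Eb, Abmaj7, Fm, Bb and Ab are all diatonic. But Fdim (F–Ab–Cb) is foreign: the diatonic ii on degree 2 is Fm, whereas Fdim comes from Eb minor. It is labeled ii°.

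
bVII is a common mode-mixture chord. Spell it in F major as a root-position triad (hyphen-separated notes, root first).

Eb-G-Bb

The root of bVII is the lowered 7th degree: E becomes Eb. Stacking thirds in F minor on Eb gives Eb–G–Bb.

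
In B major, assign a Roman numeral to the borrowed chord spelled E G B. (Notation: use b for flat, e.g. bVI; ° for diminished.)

iv

The root E is the diatonic 4th degree of B major; the borrowing shows in the chord quality. E–G–B is a minor chord — the form found in B minor, not the diatonic IV (E). Borrowed into B major it is written iv.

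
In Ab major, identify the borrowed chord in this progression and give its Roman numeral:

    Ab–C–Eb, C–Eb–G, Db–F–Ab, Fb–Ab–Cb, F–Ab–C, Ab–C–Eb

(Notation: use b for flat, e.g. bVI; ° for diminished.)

Ab major has the diatonic set Ab, Bbm, Cm, Db, Eb, Fm, Gdim. Ab–C–Eb = Ab, C–Eb–G = Cm, Db–F–Ab = Db and F–Ab–C = Fm are all diatonic. But Fb–Ab–Cb is foreign: the diatonic vi on degree 6 is Fm, whereas Fb comes from Ab minor. It is labeled bVI.

bVI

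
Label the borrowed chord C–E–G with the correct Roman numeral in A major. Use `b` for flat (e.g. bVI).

The root C is the lowered 3rd scale degree — diatonically A major has C# there. C–E–G is a major chord — the form found in A minor, not the diatonic iii (C#m). Borrowed into A major it is written bIII.

bIII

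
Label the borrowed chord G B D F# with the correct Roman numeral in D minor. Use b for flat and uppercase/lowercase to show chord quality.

IVmaj7

G is scale degree 4 in D minor. G–B–D–F# is a major-seventh chord — the form found in D major, not the diatonic iv (Gm). Borrowed into D minor it is written IVmaj7.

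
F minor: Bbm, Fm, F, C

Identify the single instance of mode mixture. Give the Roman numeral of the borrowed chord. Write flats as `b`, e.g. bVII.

I

The diatonic triads in F minor (with V from harmonic minor) are Fm, Gdim, Ab, Bbm, C, Db, Eb. Of the given chords, Bbm, Fm and C are diatonic. But F (F–A–C) is foreign: the diatonic i on degree 1 is Fm, whereas F comes from F major. It is labeled I.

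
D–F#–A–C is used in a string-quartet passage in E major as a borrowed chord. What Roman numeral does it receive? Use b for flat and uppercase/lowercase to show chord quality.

In E major scale degree 7 is D#; D is its lowered form, from E minor. The diatonic chord on degree 7 would be D#dim (vii°), but D–F#–A–C is the dominant-seventh chord from E minor. As a borrowed chord it is labeled bVII7.

bVII7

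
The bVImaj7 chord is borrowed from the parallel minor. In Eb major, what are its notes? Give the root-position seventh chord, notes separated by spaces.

The root of bVImaj7 is the lowered 6th degree: C becomes Cb. In Eb minor the chord on Cb is Cb–Eb–Gb–Bb.

Cb Eb Gb Bb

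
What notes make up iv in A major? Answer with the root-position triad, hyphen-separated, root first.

D-F-A

iv is built on scale degree 4, which is D in both A major and its parallel. Stacking thirds in A minor on D gives D–F–A.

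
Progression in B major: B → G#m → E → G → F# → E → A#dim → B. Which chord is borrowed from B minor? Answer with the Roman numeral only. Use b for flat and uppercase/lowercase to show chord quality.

B major has the diatonic set B, C#m, D#m, E, F#, G#m, A#dim. Of the given chords, B, G#m, E, F# and A#dim are diatonic. G (G–B–D) is not: scale degree 6 in B major carries G#m (vi). In B minor the chord on that degree is G, so here it functions as bVI, borrowed from the parallel minor.

bVI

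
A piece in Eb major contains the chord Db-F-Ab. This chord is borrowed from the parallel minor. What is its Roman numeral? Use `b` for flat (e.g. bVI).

bVII

Db is the lowered form of scale degree 7 in Eb major (the diatonic degree 7 is D). Db–F–Ab is a major chord — the form found in Eb minor, not the diatonic vii° (Ddim). Borrowed into Eb major it is written bVII.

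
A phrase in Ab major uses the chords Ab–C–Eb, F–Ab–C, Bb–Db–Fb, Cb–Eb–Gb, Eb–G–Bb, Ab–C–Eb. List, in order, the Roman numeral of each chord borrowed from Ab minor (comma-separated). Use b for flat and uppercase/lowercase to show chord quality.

ii°, bIII

Ab major has the diatonic set Ab, Bbm, Cm, Db, Eb, Fm, Gdim. Ab–C–Eb = Ab, F–Ab–C = Fm and Eb–G–Bb = Eb are all diatonic. Bb–Db–Fb is not: scale degree 2 in Ab major carries Bbm (ii). In Ab minor the chord on that degree is Bbdim, so here it functions as ii°, borrowed from the parallel minor. Cb–Eb–Gb is not: scale degree 3 in Ab major carries Cm (iii). In Ab minor the chord on that degree is Cb, so here it functions as bIII, borrowed from the parallel minor.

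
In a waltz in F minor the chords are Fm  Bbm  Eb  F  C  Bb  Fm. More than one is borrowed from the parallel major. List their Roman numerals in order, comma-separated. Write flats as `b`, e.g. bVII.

I, IV

F minor has the diatonic set Fm, Gdim, Ab, Bbm, C, Db, Eb (with V from harmonic minor). Of the given chords, Fm, Bbm, Eb and C are diatonic. F (F–A–C) is not: scale degree 1 in F minor carries Fm (i). In F major the chord on that degree is F, so here it functions as I, borrowed from the parallel major. But Bb (Bb–D–F) is foreign: the diatonic iv on degree 4 is Bbm, whereas Bb comes from F major. It is labeled IV.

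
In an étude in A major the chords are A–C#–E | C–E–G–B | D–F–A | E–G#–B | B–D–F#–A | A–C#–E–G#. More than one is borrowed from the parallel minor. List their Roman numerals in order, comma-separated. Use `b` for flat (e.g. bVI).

In A major the diatonic chords are A, Bm, C#m, D, E, F#m, G#dim. A–C#–E = A, E–G#–B = E, B–D–F#–A = Bm7 and A–C#–E–G# = Amaj7 are all diatonic. C–E–G–B doesn't fit — on degree 3 A major would have C#m (iii). Cmaj7 is the degree-3 chord of A minor, so it is the borrowed bIIImaj7. But D–F–A is foreign: the diatonic IV on degree 4 is D, whereas Dm comes from A minor. It is labeled iv.

bIIImaj7, iv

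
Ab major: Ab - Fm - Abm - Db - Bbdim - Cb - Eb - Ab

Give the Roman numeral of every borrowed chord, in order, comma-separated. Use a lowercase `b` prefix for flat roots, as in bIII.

The diatonic triads in Ab major are Ab, Bbm, Cm, Db, Eb, Fm, Gdim. Ab, Fm, Db and Eb are all diatonic. But Abm (Ab–Cb–Eb) is foreign: the diatonic I on degree 1 is Ab, whereas Abm comes from Ab minor. It is labeled i. But Bbdim (Bb–Db–Fb) is foreign: the diatonic ii on degree 2 is Bbm, whereas Bbdim comes from Ab minor. It is labeled ii°. Cb (Cb–Eb–Gb) is not: scale degree 3 in Ab major carries Cm (iii). In Ab minor the chord on that degree is Cb, so here it functions as bIII, borrowed from the parallel minor.

i, ii°, bIII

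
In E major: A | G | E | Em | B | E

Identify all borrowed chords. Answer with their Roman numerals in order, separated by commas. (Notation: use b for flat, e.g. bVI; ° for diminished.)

bIII, i

E major has the diatonic set E, F#m, G#m, A, B, C#m, D#dim. A, E and B all belong to that set. G (G–B–D) is not: scale degree 3 in E major carries G#m (iii). In E minor the chord on that degree is G, so here it functions as bIII, borrowed from the parallel minor. But Em (E–G–B) is foreign: the diatonic I on degree 1 is E, whereas Em comes from E minor. It is labeled i.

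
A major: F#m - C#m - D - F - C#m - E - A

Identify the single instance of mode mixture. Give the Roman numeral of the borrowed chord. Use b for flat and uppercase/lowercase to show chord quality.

A major has the diatonic set A, Bm, C#m, D, E, F#m, G#dim. Of the given chords, F#m, C#m, D, E and A are diatonic. But F (F–A–C) is foreign: the diatonic vi on degree 6 is F#m, whereas F comes from A minor. It is labeled bVI.

bVI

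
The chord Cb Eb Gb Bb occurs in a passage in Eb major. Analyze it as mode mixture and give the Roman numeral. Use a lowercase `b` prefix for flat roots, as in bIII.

In Eb major scale degree 6 is C; Cb is its lowered form, from Eb minor. The diatonic chord on degree 6 would be Cm (vi), but Cb–Eb–Gb–Bb is the major-seventh chord from Eb minor. As a borrowed chord it is labeled bVImaj7.

bVImaj7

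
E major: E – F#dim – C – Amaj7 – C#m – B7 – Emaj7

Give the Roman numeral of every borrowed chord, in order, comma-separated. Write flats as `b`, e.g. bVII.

The diatonic triads in E major are E, F#m, G#m, A, B, C#m, D#dim. E, Amaj7, C#m, B7 and Emaj7 are all diatonic. But F#dim (F#–A–C) is foreign: the diatonic ii on degree 2 is F#m, whereas F#dim comes from E minor. It is labeled ii°. C (C–E–G) doesn't fit — on degree 6 E major would have C#m (vi). C is the degree-6 chord of E minor, so it is the borrowed bVI.

ii°, bVI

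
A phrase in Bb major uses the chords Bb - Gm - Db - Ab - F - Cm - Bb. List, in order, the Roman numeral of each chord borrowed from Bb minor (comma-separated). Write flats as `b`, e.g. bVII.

bIII, bVII

Bb major has the diatonic set Bb, Cm, Dm, Eb, F, Gm, Adim. Bb, Gm, F and Cm all belong to that set. Db (Db–F–Ab) doesn't fit — on degree 3 Bb major would have Dm (iii). Db is the degree-3 chord of Bb minor, so it is the borrowed bIII. Ab (Ab–C–Eb) doesn't fit — on degree 7 Bb major would have Adim (vii°). Ab is the degree-7 chord of Bb minor, so it is the borrowed bVII.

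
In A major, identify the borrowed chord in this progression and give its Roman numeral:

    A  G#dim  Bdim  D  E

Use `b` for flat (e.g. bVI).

ii°

In A major the diatonic chords are A, Bm, C#m, D, E, F#m, G#dim. A, G#dim, D and E are all diatonic. Bdim (B–D–F) doesn't fit — on degree 2 A major would have Bm (ii). Bdim is the degree-2 chord of A minor, so it is the borrowed ii°.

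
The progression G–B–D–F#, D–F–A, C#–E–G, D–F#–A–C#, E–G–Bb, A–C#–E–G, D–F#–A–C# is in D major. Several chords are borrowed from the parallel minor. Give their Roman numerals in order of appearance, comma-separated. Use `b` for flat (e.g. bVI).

i, ii°

The diatonic triads in D major are D, Em, F#m, G, A, Bm, C#dim. G–B–D–F# = Gmaj7, C#–E–G = C#dim, D–F#–A–C# = Dmaj7 and A–C#–E–G = A7 are all diatonic. D–F–A doesn't fit — on degree 1 D major would have D (I). Dm is the degree-1 chord of D minor, so it is the borrowed i. But E–G–Bb is foreign: the diatonic ii on degree 2 is Em, whereas Edim comes from D minor. It is labeled ii°.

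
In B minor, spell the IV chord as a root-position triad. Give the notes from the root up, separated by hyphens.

E-G#-B

The root, E, is scale degree 4 — the same note in B minor and B major; only the chord quality changes. Stacking thirds in B major on E gives E–G#–B.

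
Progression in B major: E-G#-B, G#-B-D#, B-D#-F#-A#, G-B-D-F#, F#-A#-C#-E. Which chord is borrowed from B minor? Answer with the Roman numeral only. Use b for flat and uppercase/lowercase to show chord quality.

In B major the diatonic chords are B, C#m, D#m, E, F#, G#m, A#dim. Of the given chords, E–G#–B = E, G#–B–D# = G#m, B–D#–F#–A# = Bmaj7 and F#–A#–C#–E = F#7 are diatonic. G–B–D–F# is not: scale degree 6 in B major carries G#m (vi). In B minor the chord on that degree is Gmaj7, so here it functions as bVImaj7, borrowed from the parallel minor.

bVImaj7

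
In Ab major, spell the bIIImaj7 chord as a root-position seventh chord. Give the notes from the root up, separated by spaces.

The root of bIIImaj7 is the lowered 3rd degree: C becomes Cb. Stacking thirds in Ab minor on Cb gives Cb–Eb–Gb–Bb.

Cb Eb Gb Bb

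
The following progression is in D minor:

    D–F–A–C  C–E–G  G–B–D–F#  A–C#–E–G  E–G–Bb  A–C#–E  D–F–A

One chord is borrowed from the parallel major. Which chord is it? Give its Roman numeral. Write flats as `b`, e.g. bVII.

In D minor (with V from harmonic minor) the diatonic chords are Dm, Edim, F, Gm, A, Bb, C. Of the given chords, D–F–A–C = Dm7, C–E–G = C, A–C#–E–G = A7, E–G–Bb = Edim, A–C#–E = A and D–F–A = Dm are diatonic. G–B–D–F# is not: scale degree 4 in D minor carries Gm (iv). In D major the chord on that degree is Gmaj7, so here it functions as IVmaj7, borrowed from the parallel major.

IVmaj7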